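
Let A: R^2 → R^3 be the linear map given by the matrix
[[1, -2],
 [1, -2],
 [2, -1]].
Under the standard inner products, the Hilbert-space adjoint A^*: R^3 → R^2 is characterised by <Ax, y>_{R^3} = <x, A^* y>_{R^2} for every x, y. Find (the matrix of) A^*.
A^* = A^T =
[[1, 1, 2],
 [-2, -2, -1]]

For real matrices with standard dot products, the defining identity <Ax, y> = <x, A^* y> gives (Ax)^T y = x^T (A^*) y, i.e. x^T A^T y = x^T (A^*) y. Since this holds for all x, y, we must have A^* = A^T. Therefore
A^* =
[[1, 1, 2],
 [-2, -2, -1]].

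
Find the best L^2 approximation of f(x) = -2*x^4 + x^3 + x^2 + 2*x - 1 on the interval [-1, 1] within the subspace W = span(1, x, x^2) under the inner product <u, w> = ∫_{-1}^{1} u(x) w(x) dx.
g(x) = -5*x^2/7 + 13*x/5 - 29/35

The best approximation g ∈ W is the orthogonal projection of f onto W. Writing g = a_0 + a_1 x + a_2 x^2, the coefficients solve the normal equations G · a = b where
  G_{ij} = <φ_i, φ_j> and b_i = <f, φ_i>, with φ_0 = 1, φ_1 = x, φ_2 = x^2.
G =
  [2, 0, 2/3]
  [0, 2/3, 0]
  [2/3, 0, 2/5],
b = (-32/15, 26/15, -88/105).
Solving gives a_0 = -29/35, a_1 = 13/5, a_2 = -5/7, so
  g(x) = -5*x^2/7 + 13*x/5 - 29/35.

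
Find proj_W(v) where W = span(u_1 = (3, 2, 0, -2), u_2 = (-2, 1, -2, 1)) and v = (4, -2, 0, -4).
proj_W(v) = (256/67, 5/67, 142/67, -147/67)

Set up U = [u_1 | ... | u_2] ∈ R^(4×2). The projector onto W = col(U) is P = U (U^T U)^(-1) U^T.
Compute U^T U =
  [17, -6]
  [-6, 10],
and U^T v = (16, -14).
Solve U^T U · c = U^T v for the coefficients: c = (38/67, -71/67). The projection is proj_W(v) = U c.
Check: (v - proj_W(v)) · u_1 = 0  (should be 0).
Check: (v - proj_W(v)) · u_2 = 0  (should be 0).
Result: proj_W(v) = (256/67, 5/67, 142/67, -147/67).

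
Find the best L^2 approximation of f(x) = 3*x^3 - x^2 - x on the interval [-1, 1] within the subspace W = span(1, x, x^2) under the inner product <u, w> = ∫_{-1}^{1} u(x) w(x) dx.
g(x) = -x^2 + 4*x/5

The best approximation g ∈ W is the orthogonal projection of f onto W. Writing g = a_0 + a_1 x + a_2 x^2, the coefficients solve the normal equations G · a = b where
  G_{ij} = <φ_i, φ_j> and b_i = <f, φ_i>, with φ_0 = 1, φ_1 = x, φ_2 = x^2.
G =
  [2, 0, 2/3]
  [0, 2/3, 0]
  [2/3, 0, 2/5],
b = (-2/3, 8/15, -2/5).
Solving gives a_0 = 0, a_1 = 4/5, a_2 = -1, so
  g(x) = -x^2 + 4*x/5.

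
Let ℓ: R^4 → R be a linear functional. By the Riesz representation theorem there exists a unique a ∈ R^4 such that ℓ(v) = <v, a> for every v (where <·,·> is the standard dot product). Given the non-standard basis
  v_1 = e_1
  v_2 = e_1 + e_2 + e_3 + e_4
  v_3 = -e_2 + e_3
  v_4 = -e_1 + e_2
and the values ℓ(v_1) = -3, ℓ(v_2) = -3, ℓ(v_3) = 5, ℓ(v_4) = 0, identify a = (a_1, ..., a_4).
a = (-3, -3, 2, 1)

Write a = (a_1, ..., a_4) in the standard basis. For each basis vector v_i, ℓ(v_i) = <v_i, a> is a linear equation in the a_j's. Collect the n equations into a matrix system V a = ℓ, where row i of V is v_i (expressed in the standard basis). Since V is invertible (lower-triangular with 1s on the diagonal, up to permutation), solve by back-substitution:
  V =
[[1, 0, 0, 0],
 [1, 1, 1, 1],
 [0, -1, 1, 0],
 [-1, 1, 0, 0]]
  V a = (-3, -3, 5, 0)
Solving gives a = (-3, -3, 2, 1).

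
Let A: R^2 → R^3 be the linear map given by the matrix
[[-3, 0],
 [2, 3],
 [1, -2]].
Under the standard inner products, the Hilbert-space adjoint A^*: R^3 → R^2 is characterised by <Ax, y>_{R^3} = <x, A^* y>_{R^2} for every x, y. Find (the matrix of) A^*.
A^* = A^T =
[[-3, 2, 1],
 [0, 3, -2]]

For real matrices with standard dot products, the defining identity <Ax, y> = <x, A^* y> gives (Ax)^T y = x^T (A^*) y, i.e. x^T A^T y = x^T (A^*) y. Since this holds for all x, y, we must have A^* = A^T. Therefore
A^* =
[[-3, 2, 1],
 [0, 3, -2]].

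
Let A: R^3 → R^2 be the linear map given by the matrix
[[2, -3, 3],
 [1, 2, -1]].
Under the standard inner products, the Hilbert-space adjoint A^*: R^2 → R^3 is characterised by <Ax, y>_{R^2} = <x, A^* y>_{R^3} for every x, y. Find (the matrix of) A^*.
A^* = A^T =
[[2, 1],
 [-3, 2],
 [3, -1]]

For real matrices with standard dot products, the defining identity <Ax, y> = <x, A^* y> gives (Ax)^T y = x^T (A^*) y, i.e. x^T A^T y = x^T (A^*) y. Since this holds for all x, y, we must have A^* = A^T. Therefore
A^* =
[[2, 1],
 [-3, 2],
 [3, -1]].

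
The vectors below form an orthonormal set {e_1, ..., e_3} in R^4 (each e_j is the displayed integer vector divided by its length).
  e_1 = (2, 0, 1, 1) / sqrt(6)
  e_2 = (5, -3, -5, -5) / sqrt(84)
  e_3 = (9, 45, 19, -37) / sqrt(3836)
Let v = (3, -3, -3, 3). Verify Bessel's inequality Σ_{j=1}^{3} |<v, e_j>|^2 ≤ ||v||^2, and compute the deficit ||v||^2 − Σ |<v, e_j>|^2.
Σ |<v, e_j>|^2 = 4482/137; ||v||^2 = 36; deficit = 450/137

Write each e_j = u_j / sqrt(<u_j, u_j>) where u_j is the displayed integer vector. Then <v, e_j> = <v, u_j> / sqrt(<u_j, u_j>), so |<v, e_j>|^2 = <v, u_j>^2 / <u_j, u_j>.
Coefficients: <v, e_1> = 6/sqrt(6), <v, e_2> = 24/sqrt(84), <v, e_3> = -276/sqrt(3836).
Square and sum: Σ |<v, e_j>|^2 = 4482/137.
Compute ||v||^2 = v·v = 36.
Deficit = 36 − 4482/137 = 450/137 ≥ 0, confirming Bessel's inequality. (The deficit equals ||v − Σ <v,e_j> e_j||^2, the squared distance from v to span{e_j}.)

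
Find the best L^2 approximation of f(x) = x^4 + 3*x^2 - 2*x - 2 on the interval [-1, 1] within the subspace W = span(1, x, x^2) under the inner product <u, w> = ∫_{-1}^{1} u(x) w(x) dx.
g(x) = 27*x^2/7 - 2*x - 73/35

The best approximation g ∈ W is the orthogonal projection of f onto W. Writing g = a_0 + a_1 x + a_2 x^2, the coefficients solve the normal equations G · a = b where
  G_{ij} = <φ_i, φ_j> and b_i = <f, φ_i>, with φ_0 = 1, φ_1 = x, φ_2 = x^2.
G =
  [2, 0, 2/3]
  [0, 2/3, 0]
  [2/3, 0, 2/5],
b = (-8/5, -4/3, 16/105).
Solving gives a_0 = -73/35, a_1 = -2, a_2 = 27/7, so
  g(x) = 27*x^2/7 - 2*x - 73/35.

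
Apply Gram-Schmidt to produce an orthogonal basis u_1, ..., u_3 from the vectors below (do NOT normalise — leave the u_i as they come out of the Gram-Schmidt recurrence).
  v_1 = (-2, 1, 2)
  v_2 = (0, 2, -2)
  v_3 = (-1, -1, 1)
Orthogonal basis:
  u_1 = (-2, 1, 2)
  u_2 = (-4/9, 20/9, -14/9)
  u_3 = (-9/17, -6/17, -6/17)

Apply the Gram-Schmidt recurrence
  u_1 = v_1
  u_i = v_i − Σ_{j<i} ((v_i · u_j) / (u_j · u_j)) · u_j.

Step by step this gives:
  u_1 = (-2, 1, 2)
  u_2 = (-4/9, 20/9, -14/9)
  u_3 = (-9/17, -6/17, -6/17)

Orthogonality check:
  u_2 · u_1 = 0 (should be 0)
  u_3 · u_1 = 0 (should be 0)
  u_3 · u_2 = 0 (should be 0)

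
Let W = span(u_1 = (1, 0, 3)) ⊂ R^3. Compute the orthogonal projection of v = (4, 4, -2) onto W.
proj_W(v) = (-1/5, 0, -3/5)

Set up U = [u_1 | ... | u_1] ∈ R^(3×1). The projector onto W = col(U) is P = U (U^T U)^(-1) U^T.
Compute U^T U =
  [10],
and U^T v = (-2).
Solve U^T U · c = U^T v for the coefficients: c = (-1/5). The projection is proj_W(v) = U c.
Check: (v - proj_W(v)) · u_1 = 0  (should be 0).
Result: proj_W(v) = (-1/5, 0, -3/5).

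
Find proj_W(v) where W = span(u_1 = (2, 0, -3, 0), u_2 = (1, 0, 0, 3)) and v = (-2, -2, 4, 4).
proj_W(v) = (-11/7, 0, 30/7, 27/7)

Set up U = [u_1 | ... | u_2] ∈ R^(4×2). The projector onto W = col(U) is P = U (U^T U)^(-1) U^T.
Compute U^T U =
  [13, 2]
  [2, 10],
and U^T v = (-16, 10).
Solve U^T U · c = U^T v for the coefficients: c = (-10/7, 9/7). The projection is proj_W(v) = U c.
Check: (v - proj_W(v)) · u_1 = 0  (should be 0).
Check: (v - proj_W(v)) · u_2 = 0  (should be 0).
Result: proj_W(v) = (-11/7, 0, 30/7, 27/7).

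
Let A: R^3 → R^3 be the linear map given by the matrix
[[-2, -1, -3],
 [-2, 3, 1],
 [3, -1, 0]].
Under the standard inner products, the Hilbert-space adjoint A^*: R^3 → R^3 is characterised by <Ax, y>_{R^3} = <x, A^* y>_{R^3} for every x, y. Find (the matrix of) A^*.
A^* = A^T =
[[-2, -2, 3],
 [-1, 3, -1],
 [-3, 1, 0]]

For real matrices with standard dot products, the defining identity <Ax, y> = <x, A^* y> gives (Ax)^T y = x^T (A^*) y, i.e. x^T A^T y = x^T (A^*) y. Since this holds for all x, y, we must have A^* = A^T. Therefore
A^* =
[[-2, -2, 3],
 [-1, 3, -1],
 [-3, 1, 0]].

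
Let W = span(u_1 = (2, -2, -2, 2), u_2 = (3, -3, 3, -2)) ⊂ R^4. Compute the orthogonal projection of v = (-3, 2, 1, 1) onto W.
proj_W(v) = (-98/41, 98/41, -4/41, -13/41)

Set up U = [u_1 | ... | u_2] ∈ R^(4×2). The projector onto W = col(U) is P = U (U^T U)^(-1) U^T.
Compute U^T U =
  [16, 2]
  [2, 31],
and U^T v = (-10, -14).
Solve U^T U · c = U^T v for the coefficients: c = (-47/82, -17/41). The projection is proj_W(v) = U c.
Check: (v - proj_W(v)) · u_1 = 0  (should be 0).
Check: (v - proj_W(v)) · u_2 = 0  (should be 0).
Result: proj_W(v) = (-98/41, 98/41, -4/41, -13/41).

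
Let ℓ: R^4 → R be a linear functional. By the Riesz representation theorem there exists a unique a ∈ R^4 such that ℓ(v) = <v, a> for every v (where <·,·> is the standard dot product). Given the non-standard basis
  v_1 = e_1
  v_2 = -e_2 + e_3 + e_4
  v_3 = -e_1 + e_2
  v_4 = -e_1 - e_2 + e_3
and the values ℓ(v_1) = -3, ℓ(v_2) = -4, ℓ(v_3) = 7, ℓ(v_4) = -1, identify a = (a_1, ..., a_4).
a = (-3, 4, 0, 0)

Write a = (a_1, ..., a_4) in the standard basis. For each basis vector v_i, ℓ(v_i) = <v_i, a> is a linear equation in the a_j's. Collect the n equations into a matrix system V a = ℓ, where row i of V is v_i (expressed in the standard basis). Since V is invertible (lower-triangular with 1s on the diagonal, up to permutation), solve by back-substitution:
  V =
[[1, 0, 0, 0],
 [0, -1, 1, 1],
 [-1, 1, 0, 0],
 [-1, -1, 1, 0]]
  V a = (-3, -4, 7, -1)
Solving gives a = (-3, 4, 0, 0).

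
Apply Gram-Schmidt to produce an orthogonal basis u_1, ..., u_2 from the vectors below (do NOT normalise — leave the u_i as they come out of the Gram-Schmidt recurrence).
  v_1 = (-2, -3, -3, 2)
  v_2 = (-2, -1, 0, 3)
Orthogonal basis:
  u_1 = (-2, -3, -3, 2)
  u_2 = (-1, 1/2, 3/2, 2)

Apply the Gram-Schmidt recurrence
  u_1 = v_1
  u_i = v_i − Σ_{j<i} ((v_i · u_j) / (u_j · u_j)) · u_j.

Step by step this gives:
  u_1 = (-2, -3, -3, 2)
  u_2 = (-1, 1/2, 3/2, 2)

Orthogonality check:
  u_2 · u_1 = 0 (should be 0)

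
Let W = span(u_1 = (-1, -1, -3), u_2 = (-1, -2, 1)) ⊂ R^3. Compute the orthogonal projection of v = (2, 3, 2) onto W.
proj_W(v) = (2, 3, 2)

Set up U = [u_1 | ... | u_2] ∈ R^(3×2). The projector onto W = col(U) is P = U (U^T U)^(-1) U^T.
Compute U^T U =
  [11, 0]
  [0, 6],
and U^T v = (-11, -6).
Solve U^T U · c = U^T v for the coefficients: c = (-1, -1). The projection is proj_W(v) = U c.
Check: (v - proj_W(v)) · u_1 = 0  (should be 0).
Check: (v - proj_W(v)) · u_2 = 0  (should be 0).
Result: proj_W(v) = (2, 3, 2).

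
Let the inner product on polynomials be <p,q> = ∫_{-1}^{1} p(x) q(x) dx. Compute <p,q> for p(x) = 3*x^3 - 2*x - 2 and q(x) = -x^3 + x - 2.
<p,q> = 164/21

Expand the product: p(x)·q(x) = -3*x^6 + 5*x^4 - 4*x^3 - 2*x^2 + 2*x + 4.
∫_{-1}^{1} of each monomial x^k gives [2/(k+1) if k even, 0 if k odd]. Integrating term-by-term (or equivalently evaluating the antiderivative F(x) = -3*x^7/7 + x^5 - x^4 - 2*x^3/3 + x^2 + 4*x at the endpoints):
  F(1) − F(−1) = 82/21 − (-82/21) = 164/21.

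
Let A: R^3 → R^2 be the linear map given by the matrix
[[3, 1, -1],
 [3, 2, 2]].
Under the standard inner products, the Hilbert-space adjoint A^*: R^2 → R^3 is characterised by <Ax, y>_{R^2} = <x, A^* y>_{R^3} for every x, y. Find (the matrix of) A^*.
A^* = A^T =
[[3, 3],
 [1, 2],
 [-1, 2]]

For real matrices with standard dot products, the defining identity <Ax, y> = <x, A^* y> gives (Ax)^T y = x^T (A^*) y, i.e. x^T A^T y = x^T (A^*) y. Since this holds for all x, y, we must have A^* = A^T. Therefore
A^* =
[[3, 3],
 [1, 2],
 [-1, 2]].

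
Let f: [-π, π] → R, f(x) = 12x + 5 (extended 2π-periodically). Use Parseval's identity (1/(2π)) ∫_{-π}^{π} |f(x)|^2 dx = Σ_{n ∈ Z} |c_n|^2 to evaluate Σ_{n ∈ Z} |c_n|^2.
Σ |c_n|^2 = 48π^2 + 25

Expand and integrate term by term over [-π, π]:
  ∫ (12x)^2 dx = 144·(2π^3/3); ∫ 2·12·(5)·x dx = 0 (odd integrand); ∫ 5^2 dx = 25·2π.
So (1/(2π)) ∫_{-π}^{π} (12x + 5)^2 dx = 144π^2/3 + 25 = 48π^2 + 25.
Parseval ⇒ Σ |c_n|^2 = 48π^2 + 25.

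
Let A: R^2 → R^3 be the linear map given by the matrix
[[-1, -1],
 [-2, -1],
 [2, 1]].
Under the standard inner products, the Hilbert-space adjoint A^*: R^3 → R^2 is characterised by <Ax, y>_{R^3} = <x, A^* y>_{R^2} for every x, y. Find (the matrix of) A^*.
A^* = A^T =
[[-1, -2, 2],
 [-1, -1, 1]]

For real matrices with standard dot products, the defining identity <Ax, y> = <x, A^* y> gives (Ax)^T y = x^T (A^*) y, i.e. x^T A^T y = x^T (A^*) y. Since this holds for all x, y, we must have A^* = A^T. Therefore
A^* =
[[-1, -2, 2],
 [-1, -1, 1]].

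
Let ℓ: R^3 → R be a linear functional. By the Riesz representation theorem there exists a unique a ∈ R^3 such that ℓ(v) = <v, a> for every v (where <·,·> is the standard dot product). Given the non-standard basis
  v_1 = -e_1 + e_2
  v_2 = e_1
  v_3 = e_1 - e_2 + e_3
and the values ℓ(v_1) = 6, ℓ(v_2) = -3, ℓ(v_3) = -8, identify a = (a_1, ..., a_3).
a = (-3, 3, -2)

Write a = (a_1, ..., a_3) in the standard basis. For each basis vector v_i, ℓ(v_i) = <v_i, a> is a linear equation in the a_j's. Collect the n equations into a matrix system V a = ℓ, where row i of V is v_i (expressed in the standard basis). Since V is invertible (lower-triangular with 1s on the diagonal, up to permutation), solve by back-substitution:
  V =
[[-1, 1, 0],
 [1, 0, 0],
 [1, -1, 1]]
  V a = (6, -3, -8)
Solving gives a = (-3, 3, -2).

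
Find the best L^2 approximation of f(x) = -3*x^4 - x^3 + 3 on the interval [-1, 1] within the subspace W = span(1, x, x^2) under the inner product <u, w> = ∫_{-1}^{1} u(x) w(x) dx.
g(x) = -18*x^2/7 - 3*x/5 + 114/35

The best approximation g ∈ W is the orthogonal projection of f onto W. Writing g = a_0 + a_1 x + a_2 x^2, the coefficients solve the normal equations G · a = b where
  G_{ij} = <φ_i, φ_j> and b_i = <f, φ_i>, with φ_0 = 1, φ_1 = x, φ_2 = x^2.
G =
  [2, 0, 2/3]
  [0, 2/3, 0]
  [2/3, 0, 2/5],
b = (24/5, -2/5, 8/7).
Solving gives a_0 = 114/35, a_1 = -3/5, a_2 = -18/7, so
  g(x) = -18*x^2/7 - 3*x/5 + 114/35.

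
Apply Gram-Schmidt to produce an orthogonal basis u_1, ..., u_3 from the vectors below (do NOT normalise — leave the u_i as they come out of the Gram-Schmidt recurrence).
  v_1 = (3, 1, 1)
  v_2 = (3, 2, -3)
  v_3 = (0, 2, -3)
Orthogonal basis:
  u_1 = (3, 1, 1)
  u_2 = (9/11, 14/11, -41/11)
  u_3 = (-75/178, 90/89, 45/178)

Apply the Gram-Schmidt recurrence
  u_1 = v_1
  u_i = v_i − Σ_{j<i} ((v_i · u_j) / (u_j · u_j)) · u_j.

Step by step this gives:
  u_1 = (3, 1, 1)
  u_2 = (9/11, 14/11, -41/11)
  u_3 = (-75/178, 90/89, 45/178)

Orthogonality check:
  u_2 · u_1 = 0 (should be 0)
  u_3 · u_1 = 0 (should be 0)
  u_3 · u_2 = 0 (should be 0)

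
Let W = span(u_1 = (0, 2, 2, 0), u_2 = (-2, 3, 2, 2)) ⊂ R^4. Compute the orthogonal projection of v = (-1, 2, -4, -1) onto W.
proj_W(v) = (-12/17, -14/17, -20/17, 12/17)

Set up U = [u_1 | ... | u_2] ∈ R^(4×2). The projector onto W = col(U) is P = U (U^T U)^(-1) U^T.
Compute U^T U =
  [8, 10]
  [10, 21],
and U^T v = (-4, -2).
Solve U^T U · c = U^T v for the coefficients: c = (-16/17, 6/17). The projection is proj_W(v) = U c.
Check: (v - proj_W(v)) · u_1 = 0  (should be 0).
Check: (v - proj_W(v)) · u_2 = 0  (should be 0).
Result: proj_W(v) = (-12/17, -14/17, -20/17, 12/17).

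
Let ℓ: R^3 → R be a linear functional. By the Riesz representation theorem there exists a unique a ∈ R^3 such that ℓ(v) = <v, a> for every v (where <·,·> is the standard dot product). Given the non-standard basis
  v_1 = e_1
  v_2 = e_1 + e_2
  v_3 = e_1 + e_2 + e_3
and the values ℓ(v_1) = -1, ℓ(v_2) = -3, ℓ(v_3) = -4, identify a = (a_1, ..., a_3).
a = (-1, -2, -1)

Write a = (a_1, ..., a_3) in the standard basis. For each basis vector v_i, ℓ(v_i) = <v_i, a> is a linear equation in the a_j's. Collect the n equations into a matrix system V a = ℓ, where row i of V is v_i (expressed in the standard basis). Since V is invertible (lower-triangular with 1s on the diagonal, up to permutation), solve by back-substitution:
  V =
[[1, 0, 0],
 [1, 1, 0],
 [1, 1, 1]]
  V a = (-1, -3, -4)
Solving gives a = (-1, -2, -1).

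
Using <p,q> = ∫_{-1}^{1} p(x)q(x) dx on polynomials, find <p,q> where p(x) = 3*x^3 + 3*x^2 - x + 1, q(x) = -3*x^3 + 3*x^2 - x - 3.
<p,q> = -872/105

Expand the product: p(x)·q(x) = -9*x^6 + 9*x^4 - 18*x^3 - 5*x^2 + 2*x - 3.
∫_{-1}^{1} of each monomial x^k gives [2/(k+1) if k even, 0 if k odd]. Integrating term-by-term (or equivalently evaluating the antiderivative F(x) = -9*x^7/7 + 9*x^5/5 - 9*x^4/2 - 5*x^3/3 + x^2 - 3*x at the endpoints):
  F(1) − F(−1) = -1607/210 − (137/210) = -872/105.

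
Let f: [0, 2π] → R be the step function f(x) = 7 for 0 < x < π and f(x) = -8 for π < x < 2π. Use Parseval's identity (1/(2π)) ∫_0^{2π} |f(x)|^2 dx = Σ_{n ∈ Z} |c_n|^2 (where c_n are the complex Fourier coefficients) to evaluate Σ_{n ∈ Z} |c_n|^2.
Σ |c_n|^2 = 113/2

Parseval equates the L^2 energy of f (normalised by 1/(2π)) with the ℓ^2 sum of its Fourier coefficients: (1/(2π)) ∫_0^{2π} |f|^2 = Σ |c_n|^2.
Compute the left side: (1/(2π)) [∫_0^π 7^2 dx + ∫_π^{2π} (-8)^2 dx] = (1/(2π)) · (49π + 64π) = (49 + 64)/2 = 113/2.
So Σ_{n ∈ Z} |c_n|^2 = 113/2.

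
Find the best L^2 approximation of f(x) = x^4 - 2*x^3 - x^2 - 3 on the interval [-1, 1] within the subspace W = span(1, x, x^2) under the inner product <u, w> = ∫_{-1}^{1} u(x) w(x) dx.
g(x) = -x^2/7 - 6*x/5 - 108/35

The best approximation g ∈ W is the orthogonal projection of f onto W. Writing g = a_0 + a_1 x + a_2 x^2, the coefficients solve the normal equations G · a = b where
  G_{ij} = <φ_i, φ_j> and b_i = <f, φ_i>, with φ_0 = 1, φ_1 = x, φ_2 = x^2.
G =
  [2, 0, 2/3]
  [0, 2/3, 0]
  [2/3, 0, 2/5],
b = (-94/15, -4/5, -74/35).
Solving gives a_0 = -108/35, a_1 = -6/5, a_2 = -1/7, so
  g(x) = -x^2/7 - 6*x/5 - 108/35.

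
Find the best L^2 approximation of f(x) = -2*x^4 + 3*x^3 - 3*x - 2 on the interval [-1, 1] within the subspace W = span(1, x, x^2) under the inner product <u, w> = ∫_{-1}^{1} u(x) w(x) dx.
g(x) = -12*x^2/7 - 6*x/5 - 64/35

The best approximation g ∈ W is the orthogonal projection of f onto W. Writing g = a_0 + a_1 x + a_2 x^2, the coefficients solve the normal equations G · a = b where
  G_{ij} = <φ_i, φ_j> and b_i = <f, φ_i>, with φ_0 = 1, φ_1 = x, φ_2 = x^2.
G =
  [2, 0, 2/3]
  [0, 2/3, 0]
  [2/3, 0, 2/5],
b = (-24/5, -4/5, -40/21).
Solving gives a_0 = -64/35, a_1 = -6/5, a_2 = -12/7, so
  g(x) = -12*x^2/7 - 6*x/5 - 64/35.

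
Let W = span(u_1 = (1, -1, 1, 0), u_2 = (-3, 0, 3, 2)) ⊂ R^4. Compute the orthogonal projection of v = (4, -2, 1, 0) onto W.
proj_W(v) = (235/66, -7/3, 73/66, -9/11)

Set up U = [u_1 | ... | u_2] ∈ R^(4×2). The projector onto W = col(U) is P = U (U^T U)^(-1) U^T.
Compute U^T U =
  [3, 0]
  [0, 22],
and U^T v = (7, -9).
Solve U^T U · c = U^T v for the coefficients: c = (7/3, -9/22). The projection is proj_W(v) = U c.
Check: (v - proj_W(v)) · u_1 = 0  (should be 0).
Check: (v - proj_W(v)) · u_2 = 0  (should be 0).
Result: proj_W(v) = (235/66, -7/3, 73/66, -9/11).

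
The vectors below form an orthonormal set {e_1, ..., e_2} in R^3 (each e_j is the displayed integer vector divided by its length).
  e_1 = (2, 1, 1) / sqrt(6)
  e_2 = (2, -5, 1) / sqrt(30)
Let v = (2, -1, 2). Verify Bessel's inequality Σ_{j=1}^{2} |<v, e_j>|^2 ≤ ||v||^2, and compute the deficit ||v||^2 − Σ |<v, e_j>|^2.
Σ |<v, e_j>|^2 = 41/5; ||v||^2 = 9; deficit = 4/5

Write each e_j = u_j / sqrt(<u_j, u_j>) where u_j is the displayed integer vector. Then <v, e_j> = <v, u_j> / sqrt(<u_j, u_j>), so |<v, e_j>|^2 = <v, u_j>^2 / <u_j, u_j>.
Coefficients: <v, e_1> = 5/sqrt(6), <v, e_2> = 11/sqrt(30).
Square and sum: Σ |<v, e_j>|^2 = 41/5.
Compute ||v||^2 = v·v = 9.
Deficit = 9 − 41/5 = 4/5 ≥ 0, confirming Bessel's inequality. (The deficit equals ||v − Σ <v,e_j> e_j||^2, the squared distance from v to span{e_j}.)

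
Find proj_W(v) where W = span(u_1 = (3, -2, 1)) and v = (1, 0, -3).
proj_W(v) = (0, 0, 0)

Set up U = [u_1 | ... | u_1] ∈ R^(3×1). The projector onto W = col(U) is P = U (U^T U)^(-1) U^T.
Compute U^T U =
  [14],
and U^T v = (0).
Solve U^T U · c = U^T v for the coefficients: c = (0). The projection is proj_W(v) = U c.
Check: (v - proj_W(v)) · u_1 = 0  (should be 0).
Result: proj_W(v) = (0, 0, 0).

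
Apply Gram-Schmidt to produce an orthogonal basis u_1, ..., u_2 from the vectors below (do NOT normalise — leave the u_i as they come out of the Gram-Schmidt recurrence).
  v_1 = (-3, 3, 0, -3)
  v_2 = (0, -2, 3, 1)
Orthogonal basis:
  u_1 = (-3, 3, 0, -3)
  u_2 = (-1, -1, 3, 0)

Apply the Gram-Schmidt recurrence
  u_1 = v_1
  u_i = v_i − Σ_{j<i} ((v_i · u_j) / (u_j · u_j)) · u_j.

Step by step this gives:
  u_1 = (-3, 3, 0, -3)
  u_2 = (-1, -1, 3, 0)

Orthogonality check:
  u_2 · u_1 = 0 (should be 0)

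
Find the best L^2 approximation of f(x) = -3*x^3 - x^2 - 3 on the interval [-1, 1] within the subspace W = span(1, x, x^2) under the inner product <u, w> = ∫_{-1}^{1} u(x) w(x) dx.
g(x) = -x^2 - 9*x/5 - 3

The best approximation g ∈ W is the orthogonal projection of f onto W. Writing g = a_0 + a_1 x + a_2 x^2, the coefficients solve the normal equations G · a = b where
  G_{ij} = <φ_i, φ_j> and b_i = <f, φ_i>, with φ_0 = 1, φ_1 = x, φ_2 = x^2.
G =
  [2, 0, 2/3]
  [0, 2/3, 0]
  [2/3, 0, 2/5],
b = (-20/3, -6/5, -12/5).
Solving gives a_0 = -3, a_1 = -9/5, a_2 = -1, so
  g(x) = -x^2 - 9*x/5 - 3.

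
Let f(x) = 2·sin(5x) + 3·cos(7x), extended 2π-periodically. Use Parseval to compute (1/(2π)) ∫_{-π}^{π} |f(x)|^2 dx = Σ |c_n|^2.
Σ |c_n|^2 = 13/2

Expand |f|^2 and use orthogonality of {sin(nx), cos(mx)} on [-π, π]:
  ∫_{-π}^{π} sin(nx)^2 dx = π, ∫ cos(mx)^2 dx = π, and cross terms integrate to 0.
So ∫_{-π}^{π} f(x)^2 dx = 2^2 · π + 3^2 · π = (4 + 9)π.
Divide by 2π: (4 + 9)/2 = 13/2.
By Parseval, this equals Σ |c_n|^2.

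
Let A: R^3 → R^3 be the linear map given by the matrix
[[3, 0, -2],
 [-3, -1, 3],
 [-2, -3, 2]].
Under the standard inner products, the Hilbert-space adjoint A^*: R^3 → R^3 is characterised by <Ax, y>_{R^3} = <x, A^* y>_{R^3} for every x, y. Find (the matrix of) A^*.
A^* = A^T =
[[3, -3, -2],
 [0, -1, -3],
 [-2, 3, 2]]

For real matrices with standard dot products, the defining identity <Ax, y> = <x, A^* y> gives (Ax)^T y = x^T (A^*) y, i.e. x^T A^T y = x^T (A^*) y. Since this holds for all x, y, we must have A^* = A^T. Therefore
A^* =
[[3, -3, -2],
 [0, -1, -3],
 [-2, 3, 2]].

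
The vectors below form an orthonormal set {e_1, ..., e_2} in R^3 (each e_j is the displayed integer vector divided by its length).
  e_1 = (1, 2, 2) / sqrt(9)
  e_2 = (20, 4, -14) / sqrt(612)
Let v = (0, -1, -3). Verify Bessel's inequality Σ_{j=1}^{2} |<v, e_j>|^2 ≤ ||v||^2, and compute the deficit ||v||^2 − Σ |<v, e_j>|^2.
Σ |<v, e_j>|^2 = 161/17; ||v||^2 = 10; deficit = 9/17

Write each e_j = u_j / sqrt(<u_j, u_j>) where u_j is the displayed integer vector. Then <v, e_j> = <v, u_j> / sqrt(<u_j, u_j>), so |<v, e_j>|^2 = <v, u_j>^2 / <u_j, u_j>.
Coefficients: <v, e_1> = -8/sqrt(9), <v, e_2> = 38/sqrt(612).
Square and sum: Σ |<v, e_j>|^2 = 161/17.
Compute ||v||^2 = v·v = 10.
Deficit = 10 − 161/17 = 9/17 ≥ 0, confirming Bessel's inequality. (The deficit equals ||v − Σ <v,e_j> e_j||^2, the squared distance from v to span{e_j}.)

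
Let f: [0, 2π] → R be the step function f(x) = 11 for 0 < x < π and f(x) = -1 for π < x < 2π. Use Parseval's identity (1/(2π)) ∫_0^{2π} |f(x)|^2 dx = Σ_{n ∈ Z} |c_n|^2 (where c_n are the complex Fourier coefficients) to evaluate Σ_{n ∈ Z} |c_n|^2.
Σ |c_n|^2 = 61

Parseval equates the L^2 energy of f (normalised by 1/(2π)) with the ℓ^2 sum of its Fourier coefficients: (1/(2π)) ∫_0^{2π} |f|^2 = Σ |c_n|^2.
Compute the left side: (1/(2π)) [∫_0^π 11^2 dx + ∫_π^{2π} (-1)^2 dx] = (1/(2π)) · (121π + 1π) = (121 + 1)/2 = 61.
So Σ_{n ∈ Z} |c_n|^2 = 61.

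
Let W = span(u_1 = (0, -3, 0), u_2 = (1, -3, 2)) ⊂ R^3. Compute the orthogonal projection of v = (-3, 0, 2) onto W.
proj_W(v) = (1/5, 0, 2/5)

Set up U = [u_1 | ... | u_2] ∈ R^(3×2). The projector onto W = col(U) is P = U (U^T U)^(-1) U^T.
Compute U^T U =
  [9, 9]
  [9, 14],
and U^T v = (0, 1).
Solve U^T U · c = U^T v for the coefficients: c = (-1/5, 1/5). The projection is proj_W(v) = U c.
Check: (v - proj_W(v)) · u_1 = 0  (should be 0).
Check: (v - proj_W(v)) · u_2 = 0  (should be 0).
Result: proj_W(v) = (1/5, 0, 2/5).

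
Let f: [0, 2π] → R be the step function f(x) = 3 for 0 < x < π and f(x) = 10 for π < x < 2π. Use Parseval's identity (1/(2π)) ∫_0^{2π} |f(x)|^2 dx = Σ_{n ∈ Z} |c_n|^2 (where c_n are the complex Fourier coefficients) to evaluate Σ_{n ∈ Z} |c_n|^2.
Σ |c_n|^2 = 109/2

Parseval equates the L^2 energy of f (normalised by 1/(2π)) with the ℓ^2 sum of its Fourier coefficients: (1/(2π)) ∫_0^{2π} |f|^2 = Σ |c_n|^2.
Compute the left side: (1/(2π)) [∫_0^π 3^2 dx + ∫_π^{2π} 10^2 dx] = (1/(2π)) · (9π + 100π) = (9 + 100)/2 = 109/2.
So Σ_{n ∈ Z} |c_n|^2 = 109/2.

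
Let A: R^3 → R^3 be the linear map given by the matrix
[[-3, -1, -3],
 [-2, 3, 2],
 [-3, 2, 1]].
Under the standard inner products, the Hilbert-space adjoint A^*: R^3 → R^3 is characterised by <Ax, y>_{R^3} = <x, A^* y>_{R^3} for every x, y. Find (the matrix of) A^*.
A^* = A^T =
[[-3, -2, -3],
 [-1, 3, 2],
 [-3, 2, 1]]

For real matrices with standard dot products, the defining identity <Ax, y> = <x, A^* y> gives (Ax)^T y = x^T (A^*) y, i.e. x^T A^T y = x^T (A^*) y. Since this holds for all x, y, we must have A^* = A^T. Therefore
A^* =
[[-3, -2, -3],
 [-1, 3, 2],
 [-3, 2, 1]].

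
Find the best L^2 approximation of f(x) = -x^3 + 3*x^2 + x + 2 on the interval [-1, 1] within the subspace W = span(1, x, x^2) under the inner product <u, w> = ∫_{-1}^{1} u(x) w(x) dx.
g(x) = 3*x^2 + 2*x/5 + 2

The best approximation g ∈ W is the orthogonal projection of f onto W. Writing g = a_0 + a_1 x + a_2 x^2, the coefficients solve the normal equations G · a = b where
  G_{ij} = <φ_i, φ_j> and b_i = <f, φ_i>, with φ_0 = 1, φ_1 = x, φ_2 = x^2.
G =
  [2, 0, 2/3]
  [0, 2/3, 0]
  [2/3, 0, 2/5],
b = (6, 4/15, 38/15).
Solving gives a_0 = 2, a_1 = 2/5, a_2 = 3, so
  g(x) = 3*x^2 + 2*x/5 + 2.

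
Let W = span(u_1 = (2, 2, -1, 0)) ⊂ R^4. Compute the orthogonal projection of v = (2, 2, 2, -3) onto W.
proj_W(v) = (4/3, 4/3, -2/3, 0)

Set up U = [u_1 | ... | u_1] ∈ R^(4×1). The projector onto W = col(U) is P = U (U^T U)^(-1) U^T.
Compute U^T U =
  [9],
and U^T v = (6).
Solve U^T U · c = U^T v for the coefficients: c = (2/3). The projection is proj_W(v) = U c.
Check: (v - proj_W(v)) · u_1 = 0  (should be 0).
Result: proj_W(v) = (4/3, 4/3, -2/3, 0).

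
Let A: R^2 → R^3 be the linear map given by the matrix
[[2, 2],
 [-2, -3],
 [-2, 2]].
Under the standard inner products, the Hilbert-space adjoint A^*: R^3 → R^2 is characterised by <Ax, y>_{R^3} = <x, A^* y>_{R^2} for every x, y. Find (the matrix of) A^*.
A^* = A^T =
[[2, -2, -2],
 [2, -3, 2]]

For real matrices with standard dot products, the defining identity <Ax, y> = <x, A^* y> gives (Ax)^T y = x^T (A^*) y, i.e. x^T A^T y = x^T (A^*) y. Since this holds for all x, y, we must have A^* = A^T. Therefore
A^* =
[[2, -2, -2],
 [2, -3, 2]].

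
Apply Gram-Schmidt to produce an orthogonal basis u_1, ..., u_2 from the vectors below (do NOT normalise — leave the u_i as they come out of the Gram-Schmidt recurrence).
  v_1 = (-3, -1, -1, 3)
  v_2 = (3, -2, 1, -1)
Orthogonal basis:
  u_1 = (-3, -1, -1, 3)
  u_2 = (27/20, -51/20, 9/20, 13/20)

Apply the Gram-Schmidt recurrence
  u_1 = v_1
  u_i = v_i − Σ_{j<i} ((v_i · u_j) / (u_j · u_j)) · u_j.

Step by step this gives:
  u_1 = (-3, -1, -1, 3)
  u_2 = (27/20, -51/20, 9/20, 13/20)

Orthogonality check:
  u_2 · u_1 = 0 (should be 0)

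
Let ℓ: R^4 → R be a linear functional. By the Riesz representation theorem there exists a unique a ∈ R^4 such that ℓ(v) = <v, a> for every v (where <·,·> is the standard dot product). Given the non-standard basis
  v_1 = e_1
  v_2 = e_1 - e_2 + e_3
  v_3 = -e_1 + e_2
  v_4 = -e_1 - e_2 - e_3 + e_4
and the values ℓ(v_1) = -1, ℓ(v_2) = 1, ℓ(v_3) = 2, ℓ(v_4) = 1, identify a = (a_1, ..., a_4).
a = (-1, 1, 3, 4)

Write a = (a_1, ..., a_4) in the standard basis. For each basis vector v_i, ℓ(v_i) = <v_i, a> is a linear equation in the a_j's. Collect the n equations into a matrix system V a = ℓ, where row i of V is v_i (expressed in the standard basis). Since V is invertible (lower-triangular with 1s on the diagonal, up to permutation), solve by back-substitution:
  V =
[[1, 0, 0, 0],
 [1, -1, 1, 0],
 [-1, 1, 0, 0],
 [-1, -1, -1, 1]]
  V a = (-1, 1, 2, 1)
Solving gives a = (-1, 1, 3, 4).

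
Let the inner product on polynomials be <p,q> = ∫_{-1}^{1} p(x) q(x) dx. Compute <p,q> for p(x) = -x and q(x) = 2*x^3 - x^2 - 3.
<p,q> = -4/5

Expand the product: p(x)·q(x) = -2*x^4 + x^3 + 3*x.
∫_{-1}^{1} of each monomial x^k gives [2/(k+1) if k even, 0 if k odd]. Integrating term-by-term (or equivalently evaluating the antiderivative F(x) = -2*x^5/5 + x^4/4 + 3*x^2/2 at the endpoints):
  F(1) − F(−1) = 27/20 − (43/20) = -4/5.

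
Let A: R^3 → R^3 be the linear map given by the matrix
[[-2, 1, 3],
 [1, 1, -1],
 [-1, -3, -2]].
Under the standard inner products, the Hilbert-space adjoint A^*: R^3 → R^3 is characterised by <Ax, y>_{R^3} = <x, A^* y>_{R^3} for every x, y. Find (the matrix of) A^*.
A^* = A^T =
[[-2, 1, -1],
 [1, 1, -3],
 [3, -1, -2]]

For real matrices with standard dot products, the defining identity <Ax, y> = <x, A^* y> gives (Ax)^T y = x^T (A^*) y, i.e. x^T A^T y = x^T (A^*) y. Since this holds for all x, y, we must have A^* = A^T. Therefore
A^* =
[[-2, 1, -1],
 [1, 1, -3],
 [3, -1, -2]].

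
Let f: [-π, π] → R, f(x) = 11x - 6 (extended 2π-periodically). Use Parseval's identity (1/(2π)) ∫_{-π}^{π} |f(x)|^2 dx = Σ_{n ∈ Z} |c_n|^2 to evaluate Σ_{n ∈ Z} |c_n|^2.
Σ |c_n|^2 = 121π^2/3 + 36

Expand and integrate term by term over [-π, π]:
  ∫ (11x)^2 dx = 121·(2π^3/3); ∫ 2·11·(-6)·x dx = 0 (odd integrand); ∫ (-6)^2 dx = 36·2π.
So (1/(2π)) ∫_{-π}^{π} (11x - 6)^2 dx = 121π^2/3 + 36 = 121π^2/3 + 36.
Parseval ⇒ Σ |c_n|^2 = 121π^2/3 + 36.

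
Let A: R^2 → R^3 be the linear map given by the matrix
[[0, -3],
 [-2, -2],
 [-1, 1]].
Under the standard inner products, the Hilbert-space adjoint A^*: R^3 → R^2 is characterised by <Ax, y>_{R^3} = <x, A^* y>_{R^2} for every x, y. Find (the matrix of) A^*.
A^* = A^T =
[[0, -2, -1],
 [-3, -2, 1]]

For real matrices with standard dot products, the defining identity <Ax, y> = <x, A^* y> gives (Ax)^T y = x^T (A^*) y, i.e. x^T A^T y = x^T (A^*) y. Since this holds for all x, y, we must have A^* = A^T. Therefore
A^* =
[[0, -2, -1],
 [-3, -2, 1]].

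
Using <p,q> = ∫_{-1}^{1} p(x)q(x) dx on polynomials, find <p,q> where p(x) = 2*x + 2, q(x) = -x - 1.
<p,q> = -16/3

Expand the product: p(x)·q(x) = -2*x^2 - 4*x - 2.
∫_{-1}^{1} of each monomial x^k gives [2/(k+1) if k even, 0 if k odd]. Integrating term-by-term (or equivalently evaluating the antiderivative F(x) = -2*x^3/3 - 2*x^2 - 2*x at the endpoints):
  F(1) − F(−1) = -14/3 − (2/3) = -16/3.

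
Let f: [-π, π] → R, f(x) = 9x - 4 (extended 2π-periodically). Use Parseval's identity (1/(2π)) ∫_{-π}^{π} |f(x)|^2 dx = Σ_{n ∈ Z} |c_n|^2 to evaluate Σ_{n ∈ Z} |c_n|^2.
Σ |c_n|^2 = 27π^2 + 16

Expand and integrate term by term over [-π, π]:
  ∫ (9x)^2 dx = 81·(2π^3/3); ∫ 2·9·(-4)·x dx = 0 (odd integrand); ∫ (-4)^2 dx = 16·2π.
So (1/(2π)) ∫_{-π}^{π} (9x - 4)^2 dx = 81π^2/3 + 16 = 27π^2 + 16.
Parseval ⇒ Σ |c_n|^2 = 27π^2 + 16.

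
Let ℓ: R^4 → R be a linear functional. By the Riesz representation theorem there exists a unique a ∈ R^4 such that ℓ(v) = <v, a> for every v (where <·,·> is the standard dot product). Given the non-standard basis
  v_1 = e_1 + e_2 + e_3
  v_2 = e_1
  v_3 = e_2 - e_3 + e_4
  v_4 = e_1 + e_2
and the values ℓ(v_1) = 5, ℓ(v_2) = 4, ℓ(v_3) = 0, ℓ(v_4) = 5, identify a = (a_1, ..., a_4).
a = (4, 1, 0, -1)

Write a = (a_1, ..., a_4) in the standard basis. For each basis vector v_i, ℓ(v_i) = <v_i, a> is a linear equation in the a_j's. Collect the n equations into a matrix system V a = ℓ, where row i of V is v_i (expressed in the standard basis). Since V is invertible (lower-triangular with 1s on the diagonal, up to permutation), solve by back-substitution:
  V =
[[1, 1, 1, 0],
 [1, 0, 0, 0],
 [0, 1, -1, 1],
 [1, 1, 0, 0]]
  V a = (5, 4, 0, 5)
Solving gives a = (4, 1, 0, -1).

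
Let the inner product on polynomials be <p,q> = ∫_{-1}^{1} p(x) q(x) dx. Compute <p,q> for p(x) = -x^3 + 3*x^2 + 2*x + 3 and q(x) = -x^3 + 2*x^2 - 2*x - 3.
<p,q> = -2098/105

Expand the product: p(x)·q(x) = x^6 - 5*x^5 + 6*x^4 - 2*x^3 - 7*x^2 - 12*x - 9.
∫_{-1}^{1} of each monomial x^k gives [2/(k+1) if k even, 0 if k odd]. Integrating term-by-term (or equivalently evaluating the antiderivative F(x) = x^7/7 - 5*x^6/6 + 6*x^5/5 - x^4/2 - 7*x^3/3 - 6*x^2 - 9*x at the endpoints):
  F(1) − F(−1) = -1819/105 − (93/35) = -2098/105.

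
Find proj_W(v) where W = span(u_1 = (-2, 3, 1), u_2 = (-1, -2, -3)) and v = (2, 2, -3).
proj_W(v) = (-1/3, -1/3, -2/3)

Set up U = [u_1 | ... | u_2] ∈ R^(3×2). The projector onto W = col(U) is P = U (U^T U)^(-1) U^T.
Compute U^T U =
  [14, -7]
  [-7, 14],
and U^T v = (-1, 3).
Solve U^T U · c = U^T v for the coefficients: c = (1/21, 5/21). The projection is proj_W(v) = U c.
Check: (v - proj_W(v)) · u_1 = 0  (should be 0).
Check: (v - proj_W(v)) · u_2 = 0  (should be 0).
Result: proj_W(v) = (-1/3, -1/3, -2/3).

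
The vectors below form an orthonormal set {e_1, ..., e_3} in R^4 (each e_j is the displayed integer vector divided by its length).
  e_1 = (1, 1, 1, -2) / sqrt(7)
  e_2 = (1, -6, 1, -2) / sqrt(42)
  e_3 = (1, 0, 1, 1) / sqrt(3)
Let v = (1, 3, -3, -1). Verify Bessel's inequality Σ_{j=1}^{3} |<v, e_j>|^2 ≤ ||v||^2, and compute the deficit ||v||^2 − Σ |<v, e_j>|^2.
Σ |<v, e_j>|^2 = 12; ||v||^2 = 20; deficit = 8

Write each e_j = u_j / sqrt(<u_j, u_j>) where u_j is the displayed integer vector. Then <v, e_j> = <v, u_j> / sqrt(<u_j, u_j>), so |<v, e_j>|^2 = <v, u_j>^2 / <u_j, u_j>.
Coefficients: <v, e_1> = 3/sqrt(7), <v, e_2> = -18/sqrt(42), <v, e_3> = -3/sqrt(3).
Square and sum: Σ |<v, e_j>|^2 = 12.
Compute ||v||^2 = v·v = 20.
Deficit = 20 − 12 = 8 ≥ 0, confirming Bessel's inequality. (The deficit equals ||v − Σ <v,e_j> e_j||^2, the squared distance from v to span{e_j}.)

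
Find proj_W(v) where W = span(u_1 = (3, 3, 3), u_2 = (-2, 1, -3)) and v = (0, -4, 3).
proj_W(v) = (10/13, -109/26, 63/26)

Set up U = [u_1 | ... | u_2] ∈ R^(3×2). The projector onto W = col(U) is P = U (U^T U)^(-1) U^T.
Compute U^T U =
  [27, -12]
  [-12, 14],
and U^T v = (-3, -13).
Solve U^T U · c = U^T v for the coefficients: c = (-11/13, -43/26). The projection is proj_W(v) = U c.
Check: (v - proj_W(v)) · u_1 = 0  (should be 0).
Check: (v - proj_W(v)) · u_2 = 0  (should be 0).
Result: proj_W(v) = (10/13, -109/26, 63/26).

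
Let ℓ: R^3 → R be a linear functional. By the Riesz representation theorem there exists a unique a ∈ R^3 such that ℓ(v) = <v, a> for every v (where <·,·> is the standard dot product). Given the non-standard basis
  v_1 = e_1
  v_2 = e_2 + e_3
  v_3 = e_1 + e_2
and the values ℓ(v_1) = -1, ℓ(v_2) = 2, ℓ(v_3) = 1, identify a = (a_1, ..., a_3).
a = (-1, 2, 0)

Write a = (a_1, ..., a_3) in the standard basis. For each basis vector v_i, ℓ(v_i) = <v_i, a> is a linear equation in the a_j's. Collect the n equations into a matrix system V a = ℓ, where row i of V is v_i (expressed in the standard basis). Since V is invertible (lower-triangular with 1s on the diagonal, up to permutation), solve by back-substitution:
  V =
[[1, 0, 0],
 [0, 1, 1],
 [1, 1, 0]]
  V a = (-1, 2, 1)
Solving gives a = (-1, 2, 0).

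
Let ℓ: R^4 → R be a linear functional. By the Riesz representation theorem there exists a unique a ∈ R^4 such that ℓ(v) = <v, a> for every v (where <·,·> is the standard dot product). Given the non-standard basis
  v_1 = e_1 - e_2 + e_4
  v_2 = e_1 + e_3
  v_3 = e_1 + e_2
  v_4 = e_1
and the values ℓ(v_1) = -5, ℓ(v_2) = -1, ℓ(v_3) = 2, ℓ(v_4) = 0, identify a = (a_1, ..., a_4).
a = (0, 2, -1, -3)

Write a = (a_1, ..., a_4) in the standard basis. For each basis vector v_i, ℓ(v_i) = <v_i, a> is a linear equation in the a_j's. Collect the n equations into a matrix system V a = ℓ, where row i of V is v_i (expressed in the standard basis). Since V is invertible (lower-triangular with 1s on the diagonal, up to permutation), solve by back-substitution:
  V =
[[1, -1, 0, 1],
 [1, 0, 1, 0],
 [1, 1, 0, 0],
 [1, 0, 0, 0]]
  V a = (-5, -1, 2, 0)
Solving gives a = (0, 2, -1, -3).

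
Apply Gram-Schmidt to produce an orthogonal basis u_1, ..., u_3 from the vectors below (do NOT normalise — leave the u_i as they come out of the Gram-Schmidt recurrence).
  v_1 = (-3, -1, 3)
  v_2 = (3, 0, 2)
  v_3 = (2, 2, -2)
Orthogonal basis:
  u_1 = (-3, -1, 3)
  u_2 = (48/19, -3/19, 47/19)
  u_3 = (-20/119, 150/119, 30/119)

Apply the Gram-Schmidt recurrence
  u_1 = v_1
  u_i = v_i − Σ_{j<i} ((v_i · u_j) / (u_j · u_j)) · u_j.

Step by step this gives:
  u_1 = (-3, -1, 3)
  u_2 = (48/19, -3/19, 47/19)
  u_3 = (-20/119, 150/119, 30/119)

Orthogonality check:
  u_2 · u_1 = 0 (should be 0)
  u_3 · u_1 = 0 (should be 0)
  u_3 · u_2 = 0 (should be 0)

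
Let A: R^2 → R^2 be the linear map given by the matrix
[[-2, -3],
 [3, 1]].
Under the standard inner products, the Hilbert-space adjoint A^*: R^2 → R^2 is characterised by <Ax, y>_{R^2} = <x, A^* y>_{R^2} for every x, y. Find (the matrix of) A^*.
A^* = A^T =
[[-2, 3],
 [-3, 1]]

For real matrices with standard dot products, the defining identity <Ax, y> = <x, A^* y> gives (Ax)^T y = x^T (A^*) y, i.e. x^T A^T y = x^T (A^*) y. Since this holds for all x, y, we must have A^* = A^T. Therefore
A^* =
[[-2, 3],
 [-3, 1]].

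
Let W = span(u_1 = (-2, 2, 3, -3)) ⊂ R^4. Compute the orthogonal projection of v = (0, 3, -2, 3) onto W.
proj_W(v) = (9/13, -9/13, -27/26, 27/26)

Set up U = [u_1 | ... | u_1] ∈ R^(4×1). The projector onto W = col(U) is P = U (U^T U)^(-1) U^T.
Compute U^T U =
  [26],
and U^T v = (-9).
Solve U^T U · c = U^T v for the coefficients: c = (-9/26). The projection is proj_W(v) = U c.
Check: (v - proj_W(v)) · u_1 = 0  (should be 0).
Result: proj_W(v) = (9/13, -9/13, -27/26, 27/26).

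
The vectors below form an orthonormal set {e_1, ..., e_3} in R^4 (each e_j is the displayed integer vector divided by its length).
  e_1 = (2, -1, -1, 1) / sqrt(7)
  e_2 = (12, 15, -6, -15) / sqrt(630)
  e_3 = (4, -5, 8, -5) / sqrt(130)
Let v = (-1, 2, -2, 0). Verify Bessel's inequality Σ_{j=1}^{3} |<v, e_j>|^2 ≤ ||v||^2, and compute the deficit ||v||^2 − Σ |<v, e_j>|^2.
Σ |<v, e_j>|^2 = 116/13; ||v||^2 = 9; deficit = 1/13

Write each e_j = u_j / sqrt(<u_j, u_j>) where u_j is the displayed integer vector. Then <v, e_j> = <v, u_j> / sqrt(<u_j, u_j>), so |<v, e_j>|^2 = <v, u_j>^2 / <u_j, u_j>.
Coefficients: <v, e_1> = -2/sqrt(7), <v, e_2> = 30/sqrt(630), <v, e_3> = -30/sqrt(130).
Square and sum: Σ |<v, e_j>|^2 = 116/13.
Compute ||v||^2 = v·v = 9.
Deficit = 9 − 116/13 = 1/13 ≥ 0, confirming Bessel's inequality. (The deficit equals ||v − Σ <v,e_j> e_j||^2, the squared distance from v to span{e_j}.)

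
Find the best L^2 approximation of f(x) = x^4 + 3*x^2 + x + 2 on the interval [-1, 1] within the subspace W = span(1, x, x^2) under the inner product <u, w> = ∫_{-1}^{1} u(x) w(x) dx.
g(x) = 27*x^2/7 + x + 67/35

The best approximation g ∈ W is the orthogonal projection of f onto W. Writing g = a_0 + a_1 x + a_2 x^2, the coefficients solve the normal equations G · a = b where
  G_{ij} = <φ_i, φ_j> and b_i = <f, φ_i>, with φ_0 = 1, φ_1 = x, φ_2 = x^2.
G =
  [2, 0, 2/3]
  [0, 2/3, 0]
  [2/3, 0, 2/5],
b = (32/5, 2/3, 296/105).
Solving gives a_0 = 67/35, a_1 = 1, a_2 = 27/7, so
  g(x) = 27*x^2/7 + x + 67/35.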